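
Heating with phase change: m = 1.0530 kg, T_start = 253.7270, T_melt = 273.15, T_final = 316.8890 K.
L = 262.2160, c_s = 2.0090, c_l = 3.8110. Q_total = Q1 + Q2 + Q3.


Q1 (sensible, solid) = 1.0530 * 2.0090 * 19.4230 = 41.0889 kJ
Q2 (latent) = 1.0530 * 262.2160 = 276.1134 kJ
Q3 (sensible, liquid) = 1.0530 * 3.8110 * 43.7390 = 175.5239 kJ
Q_total = 492.7262 kJ

492.7262 kJ


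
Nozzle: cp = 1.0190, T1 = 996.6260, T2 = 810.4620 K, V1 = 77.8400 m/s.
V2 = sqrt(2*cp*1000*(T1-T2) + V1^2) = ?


dT = 186.1640 K
2*cp*1000*dT = 379402.2320
V1^2 = 6059.0656
V2 = sqrt(385461.2976) = 620.8553 m/s

620.8553 m/s


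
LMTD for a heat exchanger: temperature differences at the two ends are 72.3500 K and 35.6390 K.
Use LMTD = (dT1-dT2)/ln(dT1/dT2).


dT1/dT2 = 2.0301
ln(dT1/dT2) = 0.7081
LMTD = 36.7110 / 0.7081 = 51.8462 K

51.8462 K


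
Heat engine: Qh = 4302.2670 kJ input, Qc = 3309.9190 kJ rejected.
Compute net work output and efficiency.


W = 4302.2670 - 3309.9190 = 992.3480 kJ
eta = 992.3480 / 4302.2670 = 0.2307 = 23.0657%

W = 992.3480 kJ, eta = 23.0657%


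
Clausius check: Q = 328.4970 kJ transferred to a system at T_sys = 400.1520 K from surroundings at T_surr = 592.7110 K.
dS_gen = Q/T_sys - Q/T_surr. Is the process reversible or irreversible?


dS_sys = 328.4970/400.1520 = 0.8209 kJ/K
dS_surr = -328.4970/592.7110 = -0.5542 kJ/K
dS_gen = 0.8209 - 0.5542 = 0.2667 kJ/K (irreversible)

dS_gen = 0.2667 kJ/K, irreversible


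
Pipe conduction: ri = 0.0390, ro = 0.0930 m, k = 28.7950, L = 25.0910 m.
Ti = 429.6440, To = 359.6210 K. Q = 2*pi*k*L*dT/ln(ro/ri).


dT = 70.0230 K
ln(ro/ri) = 0.8690
Q = 2*pi*28.7950*25.0910*70.0230 / 0.8690 = 365777.4639 W

365777.4639 W


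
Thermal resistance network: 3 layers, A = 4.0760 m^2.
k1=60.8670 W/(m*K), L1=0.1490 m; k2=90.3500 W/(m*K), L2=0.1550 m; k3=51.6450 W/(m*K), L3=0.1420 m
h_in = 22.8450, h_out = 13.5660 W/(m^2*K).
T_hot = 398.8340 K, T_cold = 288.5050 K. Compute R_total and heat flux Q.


R_conv_in = 1/(22.8450*4.0760) = 0.0107
R_1 = 0.1490/(60.8670*4.0760) = 0.0006
R_2 = 0.1550/(90.3500*4.0760) = 0.0004
R_3 = 0.1420/(51.6450*4.0760) = 0.0007
R_conv_out = 1/(13.5660*4.0760) = 0.0181
R_total = 0.0305 K/W
Q = 110.3290 / 0.0305 = 3614.9598 W

R_total = 0.0305 K/W, Q = 3614.9598 W


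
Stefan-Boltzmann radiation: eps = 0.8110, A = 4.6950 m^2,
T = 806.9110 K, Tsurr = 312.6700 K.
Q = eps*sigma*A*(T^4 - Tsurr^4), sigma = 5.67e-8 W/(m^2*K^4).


T^4 = 4.2394e+11
Tsurr^4 = 9.5575e+09
Q = 0.8110 * 5.67e-8 * 4.6950 * 4.1438e+11 = 89462.0836 W

89462.0836 W


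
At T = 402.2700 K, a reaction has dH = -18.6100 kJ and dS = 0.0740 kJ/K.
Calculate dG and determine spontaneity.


T*dS = 402.2700 * 0.0740 = 29.7680 kJ
dG = -18.6100 - 29.7680 = -48.3780 kJ (spontaneous)

dG = -48.3780 kJ, spontaneous


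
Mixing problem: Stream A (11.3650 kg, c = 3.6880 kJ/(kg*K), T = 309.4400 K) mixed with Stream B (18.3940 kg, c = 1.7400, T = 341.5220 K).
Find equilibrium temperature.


num = 23900.5082
den = 73.9197
Tf = 323.3308 K

323.3308 K


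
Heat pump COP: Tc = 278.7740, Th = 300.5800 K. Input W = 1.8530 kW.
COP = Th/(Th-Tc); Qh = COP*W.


COP = 300.5800 / 21.8060 = 13.7843
Qh = 13.7843 * 1.8530 = 25.5423 kW

COP = 13.7843, Qh = 25.5423 kW


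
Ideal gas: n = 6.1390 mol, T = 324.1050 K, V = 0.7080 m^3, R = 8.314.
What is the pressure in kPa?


P = nRT/V = 6.1390 * 8.314 * 324.1050 / 0.7080
= 16542.2045 / 0.7080 = 23364.6956 Pa = 23.3647 kPa

23.3647 kPa


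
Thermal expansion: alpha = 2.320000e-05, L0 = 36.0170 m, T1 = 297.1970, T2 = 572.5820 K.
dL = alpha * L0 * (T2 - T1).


dT = 275.3850 K
dL = 2.320000e-05 * 36.0170 * 275.3850 = 0.230110 m
L_final = 36.247110 m

dL = 0.230110 m


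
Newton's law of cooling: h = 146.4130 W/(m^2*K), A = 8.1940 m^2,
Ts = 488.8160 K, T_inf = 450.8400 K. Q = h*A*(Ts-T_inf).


dT = 37.9760 K
Q = 146.4130 * 8.1940 * 37.9760 = 45560.1156 W

45560.1156 W


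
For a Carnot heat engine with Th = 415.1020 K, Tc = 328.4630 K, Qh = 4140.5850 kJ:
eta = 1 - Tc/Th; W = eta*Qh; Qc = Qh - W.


eta = 1 - 328.4630/415.1020 = 0.2087
W = 0.2087 * 4140.5850 = 864.2120 kJ
Qc = 4140.5850 - 864.2120 = 3276.3730 kJ

eta = 20.8717%, W = 864.2120 kJ, Qc = 3276.3730 kJ


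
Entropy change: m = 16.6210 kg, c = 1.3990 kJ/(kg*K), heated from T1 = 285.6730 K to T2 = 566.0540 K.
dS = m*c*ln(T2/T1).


T2/T1 = 1.9815
ln(T2/T1) = 0.6838
dS = 16.6210 * 1.3990 * 0.6838 = 15.9012 kJ/K

15.9012 kJ/K


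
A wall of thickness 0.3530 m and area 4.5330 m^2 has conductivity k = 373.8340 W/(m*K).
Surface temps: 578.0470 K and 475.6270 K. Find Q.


dT = 102.4200 K
Q = 373.8340 * 4.5330 * 102.4200 / 0.3530 = 491670.9882 W

491670.9882 W


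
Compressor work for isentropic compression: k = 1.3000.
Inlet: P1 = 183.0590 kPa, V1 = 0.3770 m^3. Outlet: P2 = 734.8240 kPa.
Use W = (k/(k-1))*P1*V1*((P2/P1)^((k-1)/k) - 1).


(k-1)/k = 0.2308
(P2/P1)^exp = 1.3781
W = 4.3333 * 183.0590 * 0.3770 * (1.3781 - 1) = 113.0829 kJ

113.0829 kJ


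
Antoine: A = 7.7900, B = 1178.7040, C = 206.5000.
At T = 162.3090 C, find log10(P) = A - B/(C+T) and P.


C+T = 368.8090
B/(C+T) = 3.1960
log10(P) = 7.7900 - 3.1960 = 4.5940
P = 10^4.5940 = 39266.8381 mmHg

39266.8381 mmHg


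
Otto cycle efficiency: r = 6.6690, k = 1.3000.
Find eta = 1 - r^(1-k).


r^(k-1) = 1.7669
eta = 1 - 1/1.7669 = 0.4340 = 43.4045%

43.4045%


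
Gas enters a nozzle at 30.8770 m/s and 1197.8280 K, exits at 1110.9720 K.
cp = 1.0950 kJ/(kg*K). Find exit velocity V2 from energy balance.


dT = 86.8560 K
2*cp*1000*dT = 190214.6400
V1^2 = 953.3891
V2 = sqrt(191168.0291) = 437.2277 m/s

437.2277 m/s


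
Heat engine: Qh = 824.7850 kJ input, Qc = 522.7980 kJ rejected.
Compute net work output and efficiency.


W = 824.7850 - 522.7980 = 301.9870 kJ
eta = 301.9870 / 824.7850 = 0.3661 = 36.6140%

W = 301.9870 kJ, eta = 36.6140%


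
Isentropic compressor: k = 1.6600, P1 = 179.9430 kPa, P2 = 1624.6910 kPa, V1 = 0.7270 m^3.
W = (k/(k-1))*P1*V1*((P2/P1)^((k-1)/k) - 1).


(k-1)/k = 0.3976
(P2/P1)^exp = 2.3986
W = 2.5152 * 179.9430 * 0.7270 * (2.3986 - 1) = 460.1679 kJ

460.1679 kJ


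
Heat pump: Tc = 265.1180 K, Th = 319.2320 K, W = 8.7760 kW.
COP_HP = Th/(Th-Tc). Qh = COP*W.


COP = 319.2320 / 54.1140 = 5.8992
Qh = 5.8992 * 8.7760 = 51.7718 kW

COP = 5.8992, Qh = 51.7718 kW


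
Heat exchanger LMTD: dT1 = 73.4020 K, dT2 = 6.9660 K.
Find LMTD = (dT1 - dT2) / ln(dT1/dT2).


dT1/dT2 = 10.5372
ln(dT1/dT2) = 2.3549
LMTD = 66.4360 / 2.3549 = 28.2117 K

28.2117 K


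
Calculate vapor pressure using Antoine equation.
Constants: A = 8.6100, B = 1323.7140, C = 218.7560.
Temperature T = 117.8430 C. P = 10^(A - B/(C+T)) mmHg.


C+T = 336.5990
B/(C+T) = 3.9326
log10(P) = 8.6100 - 3.9326 = 4.6774
P = 10^4.6774 = 47575.7695 mmHg

47575.7695 mmHg


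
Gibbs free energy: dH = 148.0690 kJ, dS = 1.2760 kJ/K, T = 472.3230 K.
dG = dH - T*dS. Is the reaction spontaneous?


T*dS = 472.3230 * 1.2760 = 602.6841 kJ
dG = 148.0690 - 602.6841 = -454.6151 kJ (spontaneous)

dG = -454.6151 kJ, spontaneous


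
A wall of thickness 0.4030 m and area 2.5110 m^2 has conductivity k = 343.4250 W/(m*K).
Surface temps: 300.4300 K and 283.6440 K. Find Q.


dT = 16.7860 K
Q = 343.4250 * 2.5110 * 16.7860 / 0.4030 = 35918.7151 W

35918.7151 W


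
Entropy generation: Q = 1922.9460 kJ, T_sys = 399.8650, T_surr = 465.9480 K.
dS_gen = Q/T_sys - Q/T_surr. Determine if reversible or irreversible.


dS_sys = 1922.9460/399.8650 = 4.8090 kJ/K
dS_surr = -1922.9460/465.9480 = -4.1270 kJ/K
dS_gen = 4.8090 - 4.1270 = 0.6820 kJ/K (irreversible)

dS_gen = 0.6820 kJ/K, irreversible


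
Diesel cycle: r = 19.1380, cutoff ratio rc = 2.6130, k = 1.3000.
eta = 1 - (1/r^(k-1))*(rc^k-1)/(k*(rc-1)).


r^(k-1) = 2.4242
rc^k = 3.4856
eta = 0.5110 = 51.1022%

51.1022%


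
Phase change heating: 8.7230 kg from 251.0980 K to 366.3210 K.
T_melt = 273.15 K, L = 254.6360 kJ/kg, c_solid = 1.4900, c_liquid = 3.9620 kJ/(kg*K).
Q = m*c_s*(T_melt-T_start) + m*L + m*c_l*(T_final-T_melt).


Q1 (sensible, solid) = 8.7230 * 1.4900 * 22.0520 = 286.6158 kJ
Q2 (latent) = 8.7230 * 254.6360 = 2221.1898 kJ
Q3 (sensible, liquid) = 8.7230 * 3.9620 * 93.1710 = 3220.0388 kJ
Q_total = 5727.8444 kJ

5727.8444 kJ


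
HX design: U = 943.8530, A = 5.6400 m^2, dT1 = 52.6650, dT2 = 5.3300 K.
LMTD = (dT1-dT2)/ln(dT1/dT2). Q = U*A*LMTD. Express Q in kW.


LMTD = 20.6649 K
Q = 943.8530 * 5.6400 * 20.6649 = 110006.0615 W = 110.0061 kW

110.0061 kW


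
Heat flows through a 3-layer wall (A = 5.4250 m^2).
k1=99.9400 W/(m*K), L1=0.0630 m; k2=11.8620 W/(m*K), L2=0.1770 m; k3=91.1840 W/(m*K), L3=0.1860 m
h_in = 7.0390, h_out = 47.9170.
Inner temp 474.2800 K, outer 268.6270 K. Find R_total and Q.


R_conv_in = 1/(7.0390*5.4250) = 0.0262
R_1 = 0.0630/(99.9400*5.4250) = 0.0001
R_2 = 0.1770/(11.8620*5.4250) = 0.0028
R_3 = 0.1860/(91.1840*5.4250) = 0.0004
R_conv_out = 1/(47.9170*5.4250) = 0.0038
R_total = 0.0333 K/W
Q = 205.6530 / 0.0333 = 6180.0638 W

R_total = 0.0333 K/W, Q = 6180.0638 W


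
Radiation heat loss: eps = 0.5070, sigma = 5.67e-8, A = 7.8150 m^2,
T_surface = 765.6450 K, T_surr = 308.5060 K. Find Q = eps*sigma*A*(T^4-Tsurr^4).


T^4 = 3.4364e+11
Tsurr^4 = 9.0585e+09
Q = 0.5070 * 5.67e-8 * 7.8150 * 3.3459e+11 = 75167.1755 W

75167.1755 W


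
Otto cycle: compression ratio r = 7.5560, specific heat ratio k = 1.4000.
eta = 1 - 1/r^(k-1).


r^(k-1) = 2.2455
eta = 1 - 1/2.2455 = 0.5547 = 55.4669%

55.4669%


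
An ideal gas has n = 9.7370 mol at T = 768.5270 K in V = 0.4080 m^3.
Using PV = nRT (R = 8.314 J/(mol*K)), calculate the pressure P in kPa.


P = nRT/V = 9.7370 * 8.314 * 768.5270 / 0.4080
= 62214.8875 / 0.4080 = 152487.4693 Pa = 152.4875 kPa

152.4875 kPa


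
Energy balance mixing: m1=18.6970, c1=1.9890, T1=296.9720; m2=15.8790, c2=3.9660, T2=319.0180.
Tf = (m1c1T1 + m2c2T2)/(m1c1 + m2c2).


num = 31134.4076
den = 100.1644
Tf = 310.8329 K

310.8329 K


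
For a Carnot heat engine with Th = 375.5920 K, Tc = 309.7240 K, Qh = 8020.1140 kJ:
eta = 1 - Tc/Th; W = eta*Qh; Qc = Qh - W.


eta = 1 - 309.7240/375.5920 = 0.1754
W = 0.1754 * 8020.1140 = 1406.4966 kJ
Qc = 8020.1140 - 1406.4966 = 6613.6174 kJ

eta = 17.5371%, W = 1406.4966 kJ, Qc = 6613.6174 kJ


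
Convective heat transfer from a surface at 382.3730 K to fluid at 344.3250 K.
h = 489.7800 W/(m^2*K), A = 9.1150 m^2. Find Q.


dT = 38.0480 K
Q = 489.7800 * 9.1150 * 38.0480 = 169859.3871 W

169859.3871 W


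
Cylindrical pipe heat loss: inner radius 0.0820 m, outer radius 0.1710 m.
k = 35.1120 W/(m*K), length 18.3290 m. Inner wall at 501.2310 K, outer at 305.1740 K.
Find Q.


dT = 196.0570 K
ln(ro/ri) = 0.7349
Q = 2*pi*35.1120*18.3290*196.0570 / 0.7349 = 1078703.6019 W

1078703.6019 W


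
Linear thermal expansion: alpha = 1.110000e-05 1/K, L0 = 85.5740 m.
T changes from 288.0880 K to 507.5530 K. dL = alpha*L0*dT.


dT = 219.4650 K
dL = 1.110000e-05 * 85.5740 * 219.4650 = 0.208464 m
L_final = 85.782464 m

dL = 0.208464 m


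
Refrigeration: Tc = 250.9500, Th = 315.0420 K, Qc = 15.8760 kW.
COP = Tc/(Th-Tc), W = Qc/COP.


COP = 250.9500 / 64.0920 = 3.9155
W = 15.8760 / 3.9155 = 4.0547 kW

COP = 3.9155, W = 4.0547 kW


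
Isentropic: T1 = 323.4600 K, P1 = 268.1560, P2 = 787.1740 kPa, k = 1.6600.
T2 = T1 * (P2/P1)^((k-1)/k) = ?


(k-1)/k = 0.3976
(P2/P1)^exp = 1.5344
T2 = 323.4600 * 1.5344 = 496.3259 K

496.3259 K


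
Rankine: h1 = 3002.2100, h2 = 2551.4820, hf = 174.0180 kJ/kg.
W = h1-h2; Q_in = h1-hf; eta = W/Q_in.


W = 450.7280 kJ/kg
Q_in = 2828.1920 kJ/kg
eta = 0.1594 = 15.9370%

eta = 15.9370%


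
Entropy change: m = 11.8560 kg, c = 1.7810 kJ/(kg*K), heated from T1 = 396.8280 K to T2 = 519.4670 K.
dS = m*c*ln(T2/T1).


T2/T1 = 1.3090
ln(T2/T1) = 0.2693
dS = 11.8560 * 1.7810 * 0.2693 = 5.6864 kJ/K

5.6864 kJ/K


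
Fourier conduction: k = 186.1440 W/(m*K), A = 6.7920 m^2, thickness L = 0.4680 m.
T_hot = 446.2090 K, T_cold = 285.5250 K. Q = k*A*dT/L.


dT = 160.6840 K
Q = 186.1440 * 6.7920 * 160.6840 / 0.4680 = 434083.7224 W

434083.7224 W


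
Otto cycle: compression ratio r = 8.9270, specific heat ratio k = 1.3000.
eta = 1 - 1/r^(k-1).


r^(k-1) = 1.9285
eta = 1 - 1/1.9285 = 0.4815 = 48.1453%

48.1453%


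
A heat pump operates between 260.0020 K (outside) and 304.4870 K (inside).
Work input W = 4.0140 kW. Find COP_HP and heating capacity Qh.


COP = 304.4870 / 44.4850 = 6.8447
Qh = 6.8447 * 4.0140 = 27.4747 kW

COP = 6.8447, Qh = 27.4747 kW


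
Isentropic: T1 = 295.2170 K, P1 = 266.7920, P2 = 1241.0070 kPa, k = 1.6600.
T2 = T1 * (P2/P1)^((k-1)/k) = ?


(k-1)/k = 0.3976
(P2/P1)^exp = 1.8426
T2 = 295.2170 * 1.8426 = 543.9679 K

543.9679 K


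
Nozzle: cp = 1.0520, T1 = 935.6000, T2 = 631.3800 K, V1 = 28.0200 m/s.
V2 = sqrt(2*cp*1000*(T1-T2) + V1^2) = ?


dT = 304.2200 K
2*cp*1000*dT = 640078.8800
V1^2 = 785.1204
V2 = sqrt(640864.0004) = 800.5398 m/s

800.5398 m/s


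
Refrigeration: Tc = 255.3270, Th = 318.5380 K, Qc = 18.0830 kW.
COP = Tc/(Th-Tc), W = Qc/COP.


COP = 255.3270 / 63.2110 = 4.0393
W = 18.0830 / 4.0393 = 4.4768 kW

COP = 4.0393, W = 4.4768 kW


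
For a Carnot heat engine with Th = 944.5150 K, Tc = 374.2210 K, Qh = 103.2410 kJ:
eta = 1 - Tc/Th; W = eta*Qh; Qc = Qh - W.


eta = 1 - 374.2210/944.5150 = 0.6038
W = 0.6038 * 103.2410 = 62.3365 kJ
Qc = 103.2410 - 62.3365 = 40.9045 kJ

eta = 60.3796%, W = 62.3365 kJ, Qc = 40.9045 kJ


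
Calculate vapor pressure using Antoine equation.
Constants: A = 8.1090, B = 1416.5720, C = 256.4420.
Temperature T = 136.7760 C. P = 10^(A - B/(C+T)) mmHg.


C+T = 393.2180
B/(C+T) = 3.6025
log10(P) = 8.1090 - 3.6025 = 4.5065
P = 10^4.5065 = 32098.8470 mmHg

32098.8470 mmHg


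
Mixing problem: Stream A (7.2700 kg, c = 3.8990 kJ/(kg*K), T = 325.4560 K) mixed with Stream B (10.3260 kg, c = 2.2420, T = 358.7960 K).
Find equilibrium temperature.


num = 17531.7353
den = 51.4966
Tf = 340.4444 K

340.4444 K


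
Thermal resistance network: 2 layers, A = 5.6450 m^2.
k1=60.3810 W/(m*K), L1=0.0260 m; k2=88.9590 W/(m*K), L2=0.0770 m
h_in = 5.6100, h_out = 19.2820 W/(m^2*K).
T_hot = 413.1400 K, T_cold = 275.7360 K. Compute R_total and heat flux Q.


R_conv_in = 1/(5.6100*5.6450) = 0.0316
R_1 = 0.0260/(60.3810*5.6450) = 7.6280e-05
R_2 = 0.0770/(88.9590*5.6450) = 0.0002
R_conv_out = 1/(19.2820*5.6450) = 0.0092
R_total = 0.0410 K/W
Q = 137.4040 / 0.0410 = 3351.8076 W

R_total = 0.0410 K/W, Q = 3351.8076 W


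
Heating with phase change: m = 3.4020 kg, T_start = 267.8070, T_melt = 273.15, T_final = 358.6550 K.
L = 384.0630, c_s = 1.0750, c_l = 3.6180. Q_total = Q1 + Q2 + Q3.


Q1 (sensible, solid) = 3.4020 * 1.0750 * 5.3430 = 19.5402 kJ
Q2 (latent) = 3.4020 * 384.0630 = 1306.5823 kJ
Q3 (sensible, liquid) = 3.4020 * 3.6180 * 85.5050 = 1052.4328 kJ
Q_total = 2378.5553 kJ

2378.5553 kJ


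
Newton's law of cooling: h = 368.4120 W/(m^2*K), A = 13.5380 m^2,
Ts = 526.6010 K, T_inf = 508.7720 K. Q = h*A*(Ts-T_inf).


dT = 17.8290 K
Q = 368.4120 * 13.5380 * 17.8290 = 88923.2368 W

88923.2368 W


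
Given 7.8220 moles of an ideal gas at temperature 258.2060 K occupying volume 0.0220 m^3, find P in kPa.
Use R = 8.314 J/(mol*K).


P = nRT/V = 7.8220 * 8.314 * 258.2060 / 0.0220
= 16791.6805 / 0.0220 = 763258.2036 Pa = 763.2582 kPa

763.2582 kPa


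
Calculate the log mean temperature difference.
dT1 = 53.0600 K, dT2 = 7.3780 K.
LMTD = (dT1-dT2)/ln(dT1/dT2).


dT1/dT2 = 7.1917
ln(dT1/dT2) = 1.9729
LMTD = 45.6820 / 1.9729 = 23.1545 K

23.1545 K


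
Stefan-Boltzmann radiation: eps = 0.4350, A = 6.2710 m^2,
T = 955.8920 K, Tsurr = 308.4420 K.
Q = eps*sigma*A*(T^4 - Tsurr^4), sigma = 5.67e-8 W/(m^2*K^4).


T^4 = 8.3490e+11
Tsurr^4 = 9.0509e+09
Q = 0.4350 * 5.67e-8 * 6.2710 * 8.2585e+11 = 127735.2162 W

127735.2162 W


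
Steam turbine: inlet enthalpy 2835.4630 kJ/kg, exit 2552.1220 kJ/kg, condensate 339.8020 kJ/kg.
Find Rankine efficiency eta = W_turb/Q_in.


W = 283.3410 kJ/kg
Q_in = 2495.6610 kJ/kg
eta = 0.1135 = 11.3533%

eta = 11.3533%


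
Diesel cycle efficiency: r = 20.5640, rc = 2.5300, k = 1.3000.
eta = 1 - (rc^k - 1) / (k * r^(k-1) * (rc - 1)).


r^(k-1) = 2.4770
rc^k = 3.3424
eta = 0.5246 = 52.4565%

52.4565%


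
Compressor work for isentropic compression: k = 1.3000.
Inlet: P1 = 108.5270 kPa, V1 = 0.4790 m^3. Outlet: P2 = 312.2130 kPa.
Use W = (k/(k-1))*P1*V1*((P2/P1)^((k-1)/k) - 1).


(k-1)/k = 0.2308
(P2/P1)^exp = 1.2762
W = 4.3333 * 108.5270 * 0.4790 * (1.2762 - 1) = 62.2080 kJ

62.2080 kJ


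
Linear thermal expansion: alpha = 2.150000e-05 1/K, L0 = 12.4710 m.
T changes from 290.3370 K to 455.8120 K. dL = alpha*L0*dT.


dT = 165.4750 K
dL = 2.150000e-05 * 12.4710 * 165.4750 = 0.044368 m
L_final = 12.515368 m

dL = 0.044368 m


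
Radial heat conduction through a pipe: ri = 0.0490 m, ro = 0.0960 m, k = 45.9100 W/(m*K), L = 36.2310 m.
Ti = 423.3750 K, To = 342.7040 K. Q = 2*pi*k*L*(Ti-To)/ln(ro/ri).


dT = 80.6710 K
ln(ro/ri) = 0.6725
Q = 2*pi*45.9100*36.2310*80.6710 / 0.6725 = 1253645.1391 W

1253645.1391 W


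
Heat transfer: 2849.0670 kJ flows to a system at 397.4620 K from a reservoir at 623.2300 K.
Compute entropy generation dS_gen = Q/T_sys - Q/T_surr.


dS_sys = 2849.0670/397.4620 = 7.1681 kJ/K
dS_surr = -2849.0670/623.2300 = -4.5715 kJ/K
dS_gen = 7.1681 - 4.5715 = 2.5967 kJ/K (irreversible)

dS_gen = 2.5967 kJ/K, irreversible


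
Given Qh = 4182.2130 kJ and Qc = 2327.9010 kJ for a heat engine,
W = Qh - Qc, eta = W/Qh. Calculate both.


W = 4182.2130 - 2327.9010 = 1854.3120 kJ
eta = 1854.3120 / 4182.2130 = 0.4434 = 44.3381%

W = 1854.3120 kJ, eta = 44.3381%


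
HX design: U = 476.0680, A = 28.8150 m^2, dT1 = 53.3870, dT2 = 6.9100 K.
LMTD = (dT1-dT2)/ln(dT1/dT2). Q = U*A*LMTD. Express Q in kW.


LMTD = 22.7316 K
Q = 476.0680 * 28.8150 * 22.7316 = 311829.9665 W = 311.8300 kW

311.8300 kW


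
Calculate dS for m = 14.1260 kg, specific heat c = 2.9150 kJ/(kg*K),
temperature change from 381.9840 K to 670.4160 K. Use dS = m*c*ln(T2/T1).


T2/T1 = 1.7551
ln(T2/T1) = 0.5625
dS = 14.1260 * 2.9150 * 0.5625 = 23.1630 kJ/K

23.1630 kJ/K


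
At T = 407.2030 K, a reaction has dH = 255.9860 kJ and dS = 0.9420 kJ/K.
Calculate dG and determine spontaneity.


T*dS = 407.2030 * 0.9420 = 383.5852 kJ
dG = 255.9860 - 383.5852 = -127.5992 kJ (spontaneous)

dG = -127.5992 kJ, spontaneous


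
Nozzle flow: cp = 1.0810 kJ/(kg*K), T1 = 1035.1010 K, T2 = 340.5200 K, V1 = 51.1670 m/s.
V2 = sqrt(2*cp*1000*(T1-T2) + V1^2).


dT = 694.5810 K
2*cp*1000*dT = 1501684.1220
V1^2 = 2618.0619
V2 = sqrt(1504302.1839) = 1226.5000 m/s

1226.5000 m/s


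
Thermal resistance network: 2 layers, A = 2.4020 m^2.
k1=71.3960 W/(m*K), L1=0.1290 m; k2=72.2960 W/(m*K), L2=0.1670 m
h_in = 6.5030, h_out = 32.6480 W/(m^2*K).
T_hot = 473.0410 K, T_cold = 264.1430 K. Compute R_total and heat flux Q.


R_conv_in = 1/(6.5030*2.4020) = 0.0640
R_1 = 0.1290/(71.3960*2.4020) = 0.0008
R_2 = 0.1670/(72.2960*2.4020) = 0.0010
R_conv_out = 1/(32.6480*2.4020) = 0.0128
R_total = 0.0785 K/W
Q = 208.8980 / 0.0785 = 2661.6193 W

R_total = 0.0785 K/W, Q = 2661.6193 W


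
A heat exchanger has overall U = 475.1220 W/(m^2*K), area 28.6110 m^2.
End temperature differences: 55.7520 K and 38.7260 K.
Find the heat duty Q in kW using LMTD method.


LMTD = 46.7231 K
Q = 475.1220 * 28.6110 * 46.7231 = 635140.7323 W = 635.1407 kW

635.1407 kW


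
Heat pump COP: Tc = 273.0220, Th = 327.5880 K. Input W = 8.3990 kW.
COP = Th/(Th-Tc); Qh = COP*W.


COP = 327.5880 / 54.5660 = 6.0035
Qh = 6.0035 * 8.3990 = 50.4236 kW

COP = 6.0035, Qh = 50.4236 kW


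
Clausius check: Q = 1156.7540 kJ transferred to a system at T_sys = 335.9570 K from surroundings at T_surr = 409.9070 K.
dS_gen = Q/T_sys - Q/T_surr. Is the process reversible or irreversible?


dS_sys = 1156.7540/335.9570 = 3.4432 kJ/K
dS_surr = -1156.7540/409.9070 = -2.8220 kJ/K
dS_gen = 3.4432 - 2.8220 = 0.6212 kJ/K (irreversible)

dS_gen = 0.6212 kJ/K, irreversible


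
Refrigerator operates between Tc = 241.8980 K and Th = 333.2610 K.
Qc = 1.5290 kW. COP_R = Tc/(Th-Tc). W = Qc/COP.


COP = 241.8980 / 91.3630 = 2.6477
W = 1.5290 / 2.6477 = 0.5775 kW

COP = 2.6477, W = 0.5775 kW


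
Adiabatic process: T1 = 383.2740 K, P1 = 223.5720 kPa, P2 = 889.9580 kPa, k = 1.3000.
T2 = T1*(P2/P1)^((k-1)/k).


(k-1)/k = 0.2308
(P2/P1)^exp = 1.3755
T2 = 383.2740 * 1.3755 = 527.1811 K

527.1811 K


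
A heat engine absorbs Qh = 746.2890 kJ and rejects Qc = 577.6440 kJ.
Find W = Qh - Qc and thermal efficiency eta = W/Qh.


W = 746.2890 - 577.6440 = 168.6450 kJ
eta = 168.6450 / 746.2890 = 0.2260 = 22.5978%

W = 168.6450 kJ, eta = 22.5978%


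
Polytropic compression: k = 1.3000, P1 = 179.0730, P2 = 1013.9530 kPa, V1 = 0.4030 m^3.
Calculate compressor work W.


(k-1)/k = 0.2308
(P2/P1)^exp = 1.4920
W = 4.3333 * 179.0730 * 0.4030 * (1.4920 - 1) = 153.8562 kJ

153.8562 kJ


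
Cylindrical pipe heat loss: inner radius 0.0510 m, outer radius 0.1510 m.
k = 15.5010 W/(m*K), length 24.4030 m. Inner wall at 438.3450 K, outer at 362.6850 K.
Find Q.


dT = 75.6600 K
ln(ro/ri) = 1.0855
Q = 2*pi*15.5010*24.4030*75.6600 / 1.0855 = 165667.6213 W

165667.6213 W


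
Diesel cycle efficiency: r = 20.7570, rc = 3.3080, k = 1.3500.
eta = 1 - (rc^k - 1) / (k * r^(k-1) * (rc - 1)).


r^(k-1) = 2.8907
rc^k = 5.0282
eta = 0.5528 = 55.2766%

55.2766%


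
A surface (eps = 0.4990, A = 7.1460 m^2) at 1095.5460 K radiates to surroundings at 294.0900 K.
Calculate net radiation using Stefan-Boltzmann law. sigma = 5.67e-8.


T^4 = 1.4405e+12
Tsurr^4 = 7.4803e+09
Q = 0.4990 * 5.67e-8 * 7.1460 * 1.4331e+12 = 289739.7107 W

289739.7107 W


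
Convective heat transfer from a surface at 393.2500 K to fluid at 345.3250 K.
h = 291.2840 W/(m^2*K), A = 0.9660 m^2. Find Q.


dT = 47.9250 K
Q = 291.2840 * 0.9660 * 47.9250 = 13485.1530 W

13485.1530 W


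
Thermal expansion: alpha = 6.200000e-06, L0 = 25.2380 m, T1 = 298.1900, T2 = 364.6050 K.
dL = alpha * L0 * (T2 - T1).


dT = 66.4150 K
dL = 6.200000e-06 * 25.2380 * 66.4150 = 0.010392 m
L_final = 25.248392 m

dL = 0.010392 m


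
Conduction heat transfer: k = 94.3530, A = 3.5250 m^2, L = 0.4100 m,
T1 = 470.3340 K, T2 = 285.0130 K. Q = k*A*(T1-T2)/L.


dT = 185.3210 K
Q = 94.3530 * 3.5250 * 185.3210 / 0.4100 = 150333.4461 W

150333.4461 W


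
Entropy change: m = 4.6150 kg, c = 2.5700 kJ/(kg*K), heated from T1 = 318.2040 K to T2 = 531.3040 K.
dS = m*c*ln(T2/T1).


T2/T1 = 1.6697
ln(T2/T1) = 0.5126
dS = 4.6150 * 2.5700 * 0.5126 = 6.0802 kJ/K

6.0802 kJ/K


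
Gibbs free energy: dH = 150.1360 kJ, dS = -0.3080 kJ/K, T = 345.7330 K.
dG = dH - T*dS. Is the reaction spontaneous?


T*dS = 345.7330 * -0.3080 = -106.4858 kJ
dG = 150.1360 + 106.4858 = 256.6218 kJ (non-spontaneous)

dG = 256.6218 kJ, non-spontaneous


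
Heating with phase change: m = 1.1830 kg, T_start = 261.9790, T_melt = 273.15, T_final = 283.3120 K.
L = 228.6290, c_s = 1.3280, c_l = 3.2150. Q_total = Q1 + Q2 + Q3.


Q1 (sensible, solid) = 1.1830 * 1.3280 * 11.1710 = 17.5499 kJ
Q2 (latent) = 1.1830 * 228.6290 = 270.4681 kJ
Q3 (sensible, liquid) = 1.1830 * 3.2150 * 10.1620 = 38.6496 kJ
Q_total = 326.6676 kJ

326.6676 kJ


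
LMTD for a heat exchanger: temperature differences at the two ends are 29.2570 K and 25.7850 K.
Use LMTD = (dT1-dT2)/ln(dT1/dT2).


dT1/dT2 = 1.1347
ln(dT1/dT2) = 0.1263
LMTD = 3.4720 / 0.1263 = 27.4845 K

27.4845 K


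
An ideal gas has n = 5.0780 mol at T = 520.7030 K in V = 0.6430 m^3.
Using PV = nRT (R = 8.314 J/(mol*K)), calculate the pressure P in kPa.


P = nRT/V = 5.0780 * 8.314 * 520.7030 / 0.6430
= 21983.2954 / 0.6430 = 34188.6399 Pa = 34.1886 kPa

34.1886 kPa


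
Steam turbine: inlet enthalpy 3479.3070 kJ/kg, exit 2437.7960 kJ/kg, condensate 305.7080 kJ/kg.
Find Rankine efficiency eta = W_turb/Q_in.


W = 1041.5110 kJ/kg
Q_in = 3173.5990 kJ/kg
eta = 0.3282 = 32.8180%

eta = 32.8180%


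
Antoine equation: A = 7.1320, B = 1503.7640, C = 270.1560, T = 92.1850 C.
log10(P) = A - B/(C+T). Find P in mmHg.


C+T = 362.3410
B/(C+T) = 4.1501
log10(P) = 7.1320 - 4.1501 = 2.9819
P = 10^2.9819 = 959.1029 mmHg

959.1029 mmHg


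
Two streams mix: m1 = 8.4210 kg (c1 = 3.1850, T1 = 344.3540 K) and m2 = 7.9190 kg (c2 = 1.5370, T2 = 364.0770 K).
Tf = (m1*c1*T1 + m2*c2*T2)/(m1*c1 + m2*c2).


num = 13667.2433
den = 38.9924
Tf = 350.5105 K

350.5105 K


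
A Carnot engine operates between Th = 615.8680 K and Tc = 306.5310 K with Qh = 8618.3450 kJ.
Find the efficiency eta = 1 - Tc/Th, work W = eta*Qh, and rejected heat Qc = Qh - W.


eta = 1 - 306.5310/615.8680 = 0.5023
W = 0.5023 * 8618.3450 = 4328.8058 kJ
Qc = 8618.3450 - 4328.8058 = 4289.5392 kJ

eta = 50.2278%, W = 4328.8058 kJ, Qc = 4289.5392 kJ


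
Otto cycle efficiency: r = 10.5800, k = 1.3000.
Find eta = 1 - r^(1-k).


r^(k-1) = 2.0293
eta = 1 - 1/2.0293 = 0.5072 = 50.7219%

50.7219%


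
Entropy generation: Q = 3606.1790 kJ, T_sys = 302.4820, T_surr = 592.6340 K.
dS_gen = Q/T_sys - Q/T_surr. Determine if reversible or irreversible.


dS_sys = 3606.1790/302.4820 = 11.9220 kJ/K
dS_surr = -3606.1790/592.6340 = -6.0850 kJ/K
dS_gen = 11.9220 - 6.0850 = 5.8370 kJ/K (irreversible)

dS_gen = 5.8370 kJ/K, irreversible


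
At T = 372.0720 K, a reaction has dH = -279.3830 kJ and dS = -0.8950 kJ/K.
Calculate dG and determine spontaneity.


T*dS = 372.0720 * -0.8950 = -333.0044 kJ
dG = -279.3830 + 333.0044 = 53.6214 kJ (non-spontaneous)

dG = 53.6214 kJ, non-spontaneous


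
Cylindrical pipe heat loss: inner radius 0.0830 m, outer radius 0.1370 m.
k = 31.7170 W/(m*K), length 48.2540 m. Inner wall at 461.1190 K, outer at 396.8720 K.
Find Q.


dT = 64.2470 K
ln(ro/ri) = 0.5011
Q = 2*pi*31.7170*48.2540*64.2470 / 0.5011 = 1232817.5248 W

1232817.5248 W


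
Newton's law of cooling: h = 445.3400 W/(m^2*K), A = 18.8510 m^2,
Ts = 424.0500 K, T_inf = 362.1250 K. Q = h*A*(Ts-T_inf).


dT = 61.9250 K
Q = 445.3400 * 18.8510 * 61.9250 = 519866.8363 W

519866.8363 W


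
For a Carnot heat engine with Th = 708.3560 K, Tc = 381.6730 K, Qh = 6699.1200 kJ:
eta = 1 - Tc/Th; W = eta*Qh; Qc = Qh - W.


eta = 1 - 381.6730/708.3560 = 0.4612
W = 0.4612 * 6699.1200 = 3089.5321 kJ
Qc = 6699.1200 - 3089.5321 = 3609.5879 kJ

eta = 46.1185%, W = 3089.5321 kJ, Qc = 3609.5879 kJ


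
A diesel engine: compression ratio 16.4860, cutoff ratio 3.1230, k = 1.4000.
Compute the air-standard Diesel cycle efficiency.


r^(k-1) = 3.0679
rc^k = 4.9249
eta = 0.5696 = 56.9564%

56.9564%


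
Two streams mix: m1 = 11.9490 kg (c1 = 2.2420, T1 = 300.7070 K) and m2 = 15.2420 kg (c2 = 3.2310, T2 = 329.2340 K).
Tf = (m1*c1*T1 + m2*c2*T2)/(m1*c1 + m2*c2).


num = 24269.5922
den = 76.0366
Tf = 319.1832 K

319.1832 K


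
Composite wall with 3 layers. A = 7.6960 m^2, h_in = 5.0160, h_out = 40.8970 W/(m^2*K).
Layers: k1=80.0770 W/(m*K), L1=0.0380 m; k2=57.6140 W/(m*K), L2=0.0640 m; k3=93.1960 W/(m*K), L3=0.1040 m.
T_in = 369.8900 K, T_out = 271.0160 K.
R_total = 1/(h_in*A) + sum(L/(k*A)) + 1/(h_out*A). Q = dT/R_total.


R_conv_in = 1/(5.0160*7.6960) = 0.0259
R_1 = 0.0380/(80.0770*7.6960) = 6.1661e-05
R_2 = 0.0640/(57.6140*7.6960) = 0.0001
R_3 = 0.1040/(93.1960*7.6960) = 0.0001
R_conv_out = 1/(40.8970*7.6960) = 0.0032
R_total = 0.0294 K/W
Q = 98.8740 / 0.0294 = 3359.3105 W

R_total = 0.0294 K/W, Q = 3359.3105 W


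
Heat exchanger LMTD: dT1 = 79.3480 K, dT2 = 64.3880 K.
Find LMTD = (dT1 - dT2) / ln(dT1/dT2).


dT1/dT2 = 1.2323
ln(dT1/dT2) = 0.2089
LMTD = 14.9600 / 0.2089 = 71.6077 K

71.6077 K


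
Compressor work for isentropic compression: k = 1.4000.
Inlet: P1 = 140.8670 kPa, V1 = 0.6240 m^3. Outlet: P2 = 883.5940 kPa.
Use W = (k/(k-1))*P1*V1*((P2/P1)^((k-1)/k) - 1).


(k-1)/k = 0.2857
(P2/P1)^exp = 1.6898
W = 3.5000 * 140.8670 * 0.6240 * (1.6898 - 1) = 212.2262 kJ

212.2262 kJ


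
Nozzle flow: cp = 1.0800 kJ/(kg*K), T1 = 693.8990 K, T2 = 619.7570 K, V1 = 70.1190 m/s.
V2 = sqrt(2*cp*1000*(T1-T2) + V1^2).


dT = 74.1420 K
2*cp*1000*dT = 160146.7200
V1^2 = 4916.6742
V2 = sqrt(165063.3942) = 406.2799 m/s

406.2799 m/s


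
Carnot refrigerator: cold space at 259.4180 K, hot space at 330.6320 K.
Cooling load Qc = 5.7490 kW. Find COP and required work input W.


COP = 259.4180 / 71.2140 = 3.6428
W = 5.7490 / 3.6428 = 1.5782 kW

COP = 3.6428, W = 1.5782 kW


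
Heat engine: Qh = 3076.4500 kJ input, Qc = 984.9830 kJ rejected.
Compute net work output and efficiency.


W = 3076.4500 - 984.9830 = 2091.4670 kJ
eta = 2091.4670 / 3076.4500 = 0.6798 = 67.9831%

W = 2091.4670 kJ, eta = 67.9831%


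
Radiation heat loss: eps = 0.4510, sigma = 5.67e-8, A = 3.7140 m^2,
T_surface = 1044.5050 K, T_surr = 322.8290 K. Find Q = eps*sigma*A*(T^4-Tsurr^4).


T^4 = 1.1903e+12
Tsurr^4 = 1.0862e+10
Q = 0.4510 * 5.67e-8 * 3.7140 * 1.1794e+12 = 112011.4256 W

112011.4256 W


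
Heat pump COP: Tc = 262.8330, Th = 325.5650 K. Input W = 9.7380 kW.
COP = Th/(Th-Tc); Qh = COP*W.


COP = 325.5650 / 62.7320 = 5.1898
Qh = 5.1898 * 9.7380 = 50.5380 kW

COP = 5.1898, Qh = 50.5380 kW


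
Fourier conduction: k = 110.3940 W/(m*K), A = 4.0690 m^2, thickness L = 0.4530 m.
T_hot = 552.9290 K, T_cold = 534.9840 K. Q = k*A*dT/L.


dT = 17.9450 K
Q = 110.3940 * 4.0690 * 17.9450 / 0.4530 = 17794.1981 W

17794.1981 W


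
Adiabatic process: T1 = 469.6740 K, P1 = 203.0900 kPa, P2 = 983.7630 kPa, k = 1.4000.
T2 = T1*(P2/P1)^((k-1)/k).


(k-1)/k = 0.2857
(P2/P1)^exp = 1.5695
T2 = 469.6740 * 1.5695 = 737.1714 K

737.1714 K


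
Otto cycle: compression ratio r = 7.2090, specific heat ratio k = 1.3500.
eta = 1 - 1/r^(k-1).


r^(k-1) = 1.9964
eta = 1 - 1/1.9964 = 0.4991 = 49.9108%

49.9108%


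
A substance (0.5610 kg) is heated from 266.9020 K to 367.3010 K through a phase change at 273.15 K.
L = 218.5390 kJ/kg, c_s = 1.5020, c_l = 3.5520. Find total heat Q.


Q1 (sensible, solid) = 0.5610 * 1.5020 * 6.2480 = 5.2647 kJ
Q2 (latent) = 0.5610 * 218.5390 = 122.6004 kJ
Q3 (sensible, liquid) = 0.5610 * 3.5520 * 94.1510 = 187.6121 kJ
Q_total = 315.4771 kJ

315.4771 kJ


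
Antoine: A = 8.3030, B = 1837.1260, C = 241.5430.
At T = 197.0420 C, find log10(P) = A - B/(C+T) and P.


C+T = 438.5850
B/(C+T) = 4.1888
log10(P) = 8.3030 - 4.1888 = 4.1142
P = 10^4.1142 = 13008.9719 mmHg

13008.9719 mmHg


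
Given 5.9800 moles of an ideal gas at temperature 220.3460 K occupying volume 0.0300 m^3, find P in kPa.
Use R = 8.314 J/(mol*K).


P = nRT/V = 5.9800 * 8.314 * 220.3460 / 0.0300
= 10955.1007 / 0.0300 = 365170.0244 Pa = 365.1700 kPa

365.1700 kPa


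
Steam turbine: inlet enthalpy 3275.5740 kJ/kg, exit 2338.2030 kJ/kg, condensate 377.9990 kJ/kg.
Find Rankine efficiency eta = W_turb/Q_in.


W = 937.3710 kJ/kg
Q_in = 2897.5750 kJ/kg
eta = 0.3235 = 32.3502%

eta = 32.3502%


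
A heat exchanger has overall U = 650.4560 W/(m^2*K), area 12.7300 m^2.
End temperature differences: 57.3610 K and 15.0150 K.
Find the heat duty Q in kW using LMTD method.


LMTD = 31.5941 K
Q = 650.4560 * 12.7300 * 31.5941 = 261608.5093 W = 261.6085 kW

261.6085 kW


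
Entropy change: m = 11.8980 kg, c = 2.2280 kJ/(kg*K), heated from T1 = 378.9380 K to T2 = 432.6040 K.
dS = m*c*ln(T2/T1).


T2/T1 = 1.1416
ln(T2/T1) = 0.1325
dS = 11.8980 * 2.2280 * 0.1325 = 3.5111 kJ/K

3.5111 kJ/K


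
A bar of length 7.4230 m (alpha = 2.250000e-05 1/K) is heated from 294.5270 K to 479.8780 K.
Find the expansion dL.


dT = 185.3510 K
dL = 2.250000e-05 * 7.4230 * 185.3510 = 0.030957 m
L_final = 7.453957 m

dL = 0.030957 m


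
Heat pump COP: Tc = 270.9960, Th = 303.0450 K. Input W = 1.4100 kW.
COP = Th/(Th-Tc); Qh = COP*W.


COP = 303.0450 / 32.0490 = 9.4557
Qh = 9.4557 * 1.4100 = 13.3325 kW

COP = 9.4557, Qh = 13.3325 kW


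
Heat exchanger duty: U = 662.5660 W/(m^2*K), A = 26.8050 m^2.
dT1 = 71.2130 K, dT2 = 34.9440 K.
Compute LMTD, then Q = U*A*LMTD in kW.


LMTD = 50.9447 K
Q = 662.5660 * 26.8050 * 50.9447 = 904782.2988 W = 904.7823 kW

904.7823 kW


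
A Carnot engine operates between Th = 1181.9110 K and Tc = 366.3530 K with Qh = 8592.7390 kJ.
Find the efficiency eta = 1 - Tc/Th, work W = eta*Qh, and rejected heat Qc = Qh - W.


eta = 1 - 366.3530/1181.9110 = 0.6900
W = 0.6900 * 8592.7390 = 5929.2764 kJ
Qc = 8592.7390 - 5929.2764 = 2663.4626 kJ

eta = 69.0033%, W = 5929.2764 kJ, Qc = 2663.4626 kJ


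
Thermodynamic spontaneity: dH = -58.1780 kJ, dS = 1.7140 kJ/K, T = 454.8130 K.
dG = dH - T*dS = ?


T*dS = 454.8130 * 1.7140 = 779.5495 kJ
dG = -58.1780 - 779.5495 = -837.7275 kJ (spontaneous)

dG = -837.7275 kJ, spontaneous


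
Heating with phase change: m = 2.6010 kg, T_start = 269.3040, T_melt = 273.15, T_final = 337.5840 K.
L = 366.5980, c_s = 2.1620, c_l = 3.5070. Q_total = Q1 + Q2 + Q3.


Q1 (sensible, solid) = 2.6010 * 2.1620 * 3.8460 = 21.6275 kJ
Q2 (latent) = 2.6010 * 366.5980 = 953.5214 kJ
Q3 (sensible, liquid) = 2.6010 * 3.5070 * 64.4340 = 587.7481 kJ
Q_total = 1562.8969 kJ

1562.8969 kJ


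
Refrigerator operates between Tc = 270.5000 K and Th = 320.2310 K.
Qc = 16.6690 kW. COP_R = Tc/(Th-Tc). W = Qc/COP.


COP = 270.5000 / 49.7310 = 5.4393
W = 16.6690 / 5.4393 = 3.0646 kW

COP = 5.4393, W = 3.0646 kW


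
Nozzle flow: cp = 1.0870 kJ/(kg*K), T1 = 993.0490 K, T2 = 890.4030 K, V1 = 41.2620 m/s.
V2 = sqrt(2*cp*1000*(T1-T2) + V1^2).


dT = 102.6460 K
2*cp*1000*dT = 223152.4040
V1^2 = 1702.5526
V2 = sqrt(224854.9566) = 474.1887 m/s

474.1887 m/s


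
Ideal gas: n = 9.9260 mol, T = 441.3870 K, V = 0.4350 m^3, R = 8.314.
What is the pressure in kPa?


P = nRT/V = 9.9260 * 8.314 * 441.3870 / 0.4350
= 36425.3580 / 0.4350 = 83736.4552 Pa = 83.7365 kPa

83.7365 kPa


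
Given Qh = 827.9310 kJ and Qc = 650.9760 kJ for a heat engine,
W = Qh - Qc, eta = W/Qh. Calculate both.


W = 827.9310 - 650.9760 = 176.9550 kJ
eta = 176.9550 / 827.9310 = 0.2137 = 21.3732%

W = 176.9550 kJ, eta = 21.3732%


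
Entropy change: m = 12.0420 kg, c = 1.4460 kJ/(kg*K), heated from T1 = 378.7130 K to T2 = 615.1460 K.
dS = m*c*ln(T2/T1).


T2/T1 = 1.6243
ln(T2/T1) = 0.4851
dS = 12.0420 * 1.4460 * 0.4851 = 8.4466 kJ/K

8.4466 kJ/K


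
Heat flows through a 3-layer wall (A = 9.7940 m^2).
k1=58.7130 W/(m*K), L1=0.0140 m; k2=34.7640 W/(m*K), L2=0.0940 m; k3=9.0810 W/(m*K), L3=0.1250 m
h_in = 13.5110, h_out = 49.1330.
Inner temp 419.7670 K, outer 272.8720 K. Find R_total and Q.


R_conv_in = 1/(13.5110*9.7940) = 0.0076
R_1 = 0.0140/(58.7130*9.7940) = 2.4346e-05
R_2 = 0.0940/(34.7640*9.7940) = 0.0003
R_3 = 0.1250/(9.0810*9.7940) = 0.0014
R_conv_out = 1/(49.1330*9.7940) = 0.0021
R_total = 0.0113 K/W
Q = 146.8950 / 0.0113 = 12952.5229 W

R_total = 0.0113 K/W, Q = 12952.5229 W


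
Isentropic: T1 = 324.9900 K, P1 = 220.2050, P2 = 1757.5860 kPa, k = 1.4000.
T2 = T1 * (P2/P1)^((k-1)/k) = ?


(k-1)/k = 0.2857
(P2/P1)^exp = 1.8103
T2 = 324.9900 * 1.8103 = 588.3149 K

588.3149 K


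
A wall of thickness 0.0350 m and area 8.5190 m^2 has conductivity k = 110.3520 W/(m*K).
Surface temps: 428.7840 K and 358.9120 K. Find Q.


dT = 69.8720 K
Q = 110.3520 * 8.5190 * 69.8720 / 0.0350 = 1876739.3374 W

1876739.3374 W


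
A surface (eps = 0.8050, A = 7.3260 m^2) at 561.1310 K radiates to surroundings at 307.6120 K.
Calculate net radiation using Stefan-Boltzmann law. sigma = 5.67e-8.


T^4 = 9.9142e+10
Tsurr^4 = 8.9539e+09
Q = 0.8050 * 5.67e-8 * 7.3260 * 9.0188e+10 = 30157.4292 W

30157.4292 W


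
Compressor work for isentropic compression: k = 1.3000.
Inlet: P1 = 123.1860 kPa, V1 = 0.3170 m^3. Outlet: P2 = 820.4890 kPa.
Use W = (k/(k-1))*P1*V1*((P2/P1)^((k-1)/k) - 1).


(k-1)/k = 0.2308
(P2/P1)^exp = 1.5490
W = 4.3333 * 123.1860 * 0.3170 * (1.5490 - 1) = 92.8936 kJ

92.8936 kJ


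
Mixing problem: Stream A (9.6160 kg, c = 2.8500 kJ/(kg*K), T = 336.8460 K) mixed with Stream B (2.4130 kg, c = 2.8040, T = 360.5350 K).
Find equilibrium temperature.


num = 11670.8653
den = 34.1717
Tf = 341.5365 K

341.5365 K


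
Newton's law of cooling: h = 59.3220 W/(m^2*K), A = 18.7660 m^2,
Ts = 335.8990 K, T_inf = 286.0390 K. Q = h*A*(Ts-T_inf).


dT = 49.8600 K
Q = 59.3220 * 18.7660 * 49.8600 = 55505.9795 W

55505.9795 W


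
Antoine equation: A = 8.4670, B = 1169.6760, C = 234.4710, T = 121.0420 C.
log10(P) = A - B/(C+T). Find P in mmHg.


C+T = 355.5130
B/(C+T) = 3.2901
log10(P) = 8.4670 - 3.2901 = 5.1769
P = 10^5.1769 = 150276.9822 mmHg

150276.9822 mmHg


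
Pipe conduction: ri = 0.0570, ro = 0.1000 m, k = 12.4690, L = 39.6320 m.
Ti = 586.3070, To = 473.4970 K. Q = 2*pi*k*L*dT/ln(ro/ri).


dT = 112.8100 K
ln(ro/ri) = 0.5621
Q = 2*pi*12.4690*39.6320*112.8100 / 0.5621 = 623127.4454 W

623127.4454 W


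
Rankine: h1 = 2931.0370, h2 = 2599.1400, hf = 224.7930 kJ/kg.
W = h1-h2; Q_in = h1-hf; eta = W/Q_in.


W = 331.8970 kJ/kg
Q_in = 2706.2440 kJ/kg
eta = 0.1226 = 12.2641%

eta = 12.2641%


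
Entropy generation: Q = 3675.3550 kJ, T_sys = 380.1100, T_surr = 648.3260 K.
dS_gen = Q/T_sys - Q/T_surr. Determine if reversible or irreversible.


dS_sys = 3675.3550/380.1100 = 9.6692 kJ/K
dS_surr = -3675.3550/648.3260 = -5.6690 kJ/K
dS_gen = 9.6692 - 5.6690 = 4.0002 kJ/K (irreversible)

dS_gen = 4.0002 kJ/K, irreversible


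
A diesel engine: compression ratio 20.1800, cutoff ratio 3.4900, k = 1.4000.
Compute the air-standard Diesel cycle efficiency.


r^(k-1) = 3.3264
rc^k = 5.7538
eta = 0.5900 = 59.0036%

59.0036%


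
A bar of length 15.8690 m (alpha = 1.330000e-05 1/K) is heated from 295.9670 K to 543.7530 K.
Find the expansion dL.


dT = 247.7860 K
dL = 1.330000e-05 * 15.8690 * 247.7860 = 0.052297 m
L_final = 15.921297 m

dL = 0.052297 m


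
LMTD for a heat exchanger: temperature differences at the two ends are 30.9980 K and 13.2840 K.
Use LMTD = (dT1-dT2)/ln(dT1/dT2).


dT1/dT2 = 2.3335
ln(dT1/dT2) = 0.8474
LMTD = 17.7140 / 0.8474 = 20.9049 K

20.9049 K


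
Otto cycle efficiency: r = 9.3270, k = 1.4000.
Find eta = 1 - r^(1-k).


r^(k-1) = 2.4428
eta = 1 - 1/2.4428 = 0.5906 = 59.0642%

59.0642%


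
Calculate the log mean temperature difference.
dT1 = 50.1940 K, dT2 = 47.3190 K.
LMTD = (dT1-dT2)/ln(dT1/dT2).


dT1/dT2 = 1.0608
ln(dT1/dT2) = 0.0590
LMTD = 2.8750 / 0.0590 = 48.7424 K

48.7424 K


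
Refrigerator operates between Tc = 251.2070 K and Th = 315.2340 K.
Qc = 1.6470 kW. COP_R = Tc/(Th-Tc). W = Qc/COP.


COP = 251.2070 / 64.0270 = 3.9235
W = 1.6470 / 3.9235 = 0.4198 kW

COP = 3.9235, W = 0.4198 kW


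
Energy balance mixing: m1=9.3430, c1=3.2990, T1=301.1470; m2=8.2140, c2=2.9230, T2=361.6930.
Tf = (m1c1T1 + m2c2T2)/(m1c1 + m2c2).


num = 17966.1966
den = 54.8321
Tf = 327.6585 K

327.6585 K


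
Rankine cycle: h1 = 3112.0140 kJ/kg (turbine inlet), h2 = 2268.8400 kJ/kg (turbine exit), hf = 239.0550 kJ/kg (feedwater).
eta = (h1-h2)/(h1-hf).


W = 843.1740 kJ/kg
Q_in = 2872.9590 kJ/kg
eta = 0.2935 = 29.3486%

eta = 29.3486%


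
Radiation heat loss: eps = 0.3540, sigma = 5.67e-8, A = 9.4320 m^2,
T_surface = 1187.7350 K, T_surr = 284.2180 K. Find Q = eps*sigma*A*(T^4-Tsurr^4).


T^4 = 1.9901e+12
Tsurr^4 = 6.5254e+09
Q = 0.3540 * 5.67e-8 * 9.4320 * 1.9836e+12 = 375527.7048 W

375527.7048 W


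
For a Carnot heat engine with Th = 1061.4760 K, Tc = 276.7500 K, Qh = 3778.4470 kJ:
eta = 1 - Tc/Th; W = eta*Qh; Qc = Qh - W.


eta = 1 - 276.7500/1061.4760 = 0.7393
W = 0.7393 * 3778.4470 = 2793.3233 kJ
Qc = 3778.4470 - 2793.3233 = 985.1237 kJ

eta = 73.9278%, W = 2793.3233 kJ, Qc = 985.1237 kJ


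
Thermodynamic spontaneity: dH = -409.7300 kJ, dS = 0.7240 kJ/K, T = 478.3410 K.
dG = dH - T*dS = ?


T*dS = 478.3410 * 0.7240 = 346.3189 kJ
dG = -409.7300 - 346.3189 = -756.0489 kJ (spontaneous)

dG = -756.0489 kJ, spontaneous


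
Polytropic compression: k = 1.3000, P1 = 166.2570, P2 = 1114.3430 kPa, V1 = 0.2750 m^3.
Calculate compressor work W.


(k-1)/k = 0.2308
(P2/P1)^exp = 1.5512
W = 4.3333 * 166.2570 * 0.2750 * (1.5512 - 1) = 109.2073 kJ

109.2073 kJ
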